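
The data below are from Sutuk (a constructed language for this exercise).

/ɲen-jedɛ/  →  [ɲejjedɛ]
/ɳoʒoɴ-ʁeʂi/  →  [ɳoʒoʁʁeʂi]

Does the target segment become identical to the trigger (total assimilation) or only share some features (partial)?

Comparing underlying and surface forms, /n/ → [j] is the alternation; the neighbouring /j/ is constant.
The output [j] is identical to the trigger /j/ — every feature (place, manner, voicing) has been copied — so this is total assimilation.
The other form behaves the same way: /ɴ/ → [ʁ] before /ʁ/ — in each case the output is a copy of the following consonant.

total assimilation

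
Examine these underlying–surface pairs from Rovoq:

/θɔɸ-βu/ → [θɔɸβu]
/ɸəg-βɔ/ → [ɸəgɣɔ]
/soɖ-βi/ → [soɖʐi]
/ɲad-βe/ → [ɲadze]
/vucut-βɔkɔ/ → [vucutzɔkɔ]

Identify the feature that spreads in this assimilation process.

The segment that alternates is /β/, which surfaces as [ɣ] when adjacent to /g/.
/β/ is bilabial while /g/ is velar; the output [ɣ] is velar, matching the trigger — so the feature that spreads is place.
The other alternating forms pattern the same way: /β/ → [ʐ] after /ɖ/ (bilabial → retroflex, matching retroflex); /β/ → [z] after /d/ (bilabial → alveolar, matching alveolar); /β/ → [z] after /t/ (bilabial → alveolar, matching alveolar) — only place changes, and always toward the preceding segment.
No alternation appears in [θɔɸβu]: there the adjacent consonants already agree in place (/β/ and /ɸ/ are both bilabial), so this form is consistent with the same rule.

place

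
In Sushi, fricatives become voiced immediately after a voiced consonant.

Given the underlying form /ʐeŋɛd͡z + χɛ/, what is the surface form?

The rule targets /χ/ (voiceless uvular fricative), which sits after the trigger /d͡z/ (voiced).
The voiced uvular fricative is [ʁ], so /χ/ → [ʁ].

[ʐeŋɛd͡zʁɛ]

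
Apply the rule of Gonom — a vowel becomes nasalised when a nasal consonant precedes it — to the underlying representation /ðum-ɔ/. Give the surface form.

[ðumɔ̃]

The vowel /ɔ/ is adjacent to the preceding nasal /m/, so it acquires [+nasal] and surfaces as [ɔ̃].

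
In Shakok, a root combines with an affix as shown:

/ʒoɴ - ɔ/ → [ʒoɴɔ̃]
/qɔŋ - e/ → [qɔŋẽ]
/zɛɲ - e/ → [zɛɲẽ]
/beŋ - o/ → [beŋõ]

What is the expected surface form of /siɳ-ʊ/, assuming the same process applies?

The data show progressive nasality assimilation (vowel nasalisation): /ɔ/ → [ɔ̃] after /ɴ/; /e/ → [ẽ] after /ŋ/; /e/ → [ẽ] after /ɲ/; /o/ → [õ] after /ŋ/ — a vowel is nasalised by an immediately preceding nasal consonant.
The vowel /ʊ/ is adjacent to the preceding nasal /ɳ/, so it acquires [+nasal] and surfaces as [ʊ̃].

[siɳʊ̃]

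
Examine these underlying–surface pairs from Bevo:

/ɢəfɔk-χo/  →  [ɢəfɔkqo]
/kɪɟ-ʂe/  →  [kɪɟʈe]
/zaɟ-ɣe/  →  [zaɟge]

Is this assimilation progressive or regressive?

The segment that alternates is /χ/, which surfaces as [q] when adjacent to /k/.
The change fricative → stop matches the manner of the preceding /k/, identifying this as manner assimilation.
Checking the remaining alternations: /ʂ/ → [ʈ] after /ɟ/ (fricative → stop, matching a stop); /ɣ/ → [g] after /ɟ/ (fricative → stop, matching a stop) — only manner changes, and always toward the preceding segment.
Since the segment that changes follows the conditioning segment, the assimilation is progressive.

progressive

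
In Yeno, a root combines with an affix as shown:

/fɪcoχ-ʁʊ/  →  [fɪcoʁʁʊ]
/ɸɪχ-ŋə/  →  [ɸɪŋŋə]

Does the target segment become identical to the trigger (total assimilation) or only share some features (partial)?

total assimilation

The segment that alternates is /χ/, which surfaces as [ŋ] when adjacent to /ŋ/.
The output [ŋ] is identical to the trigger /ŋ/ — every feature (place, manner, voicing) has been copied — so this is total assimilation.
The remaining alternation confirms this: /χ/ → [ʁ] before /ʁ/ — in each case the output is a copy of the following consonant.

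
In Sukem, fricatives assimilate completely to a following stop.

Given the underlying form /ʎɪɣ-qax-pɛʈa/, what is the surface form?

/ɣ/ is the segment targeted by the rule; it sits immediately before /q/, so it assimilates completely and surfaces as [q].
The same rule applies at the second boundary: /x/ → [p] next to /p/.

[ʎɪqqappɛʈa]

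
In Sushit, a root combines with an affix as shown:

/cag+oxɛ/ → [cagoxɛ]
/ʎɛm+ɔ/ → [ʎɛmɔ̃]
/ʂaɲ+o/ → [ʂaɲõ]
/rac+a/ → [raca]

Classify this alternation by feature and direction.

The vowel /ɔ/ surfaces as nasalised [ɔ̃] next to the preceding nasal /m/ — it has acquired the [+nasal] feature of its neighbour.
The other form shows the same pattern: /o/ → [õ] after /ɲ/ — each time a vowel is nasalised next to a preceding nasal.
No change occurs in [cagoxɛ], [raca] because the vowel at the boundary is adjacent to an oral consonant, not a nasal (/o/ next to /g/; /a/ next to /c/).
Because the conditioning nasal is to the left of the vowel that changes, the process is progressive (perseverative).

progressive nasality assimilation (vowel nasalisation)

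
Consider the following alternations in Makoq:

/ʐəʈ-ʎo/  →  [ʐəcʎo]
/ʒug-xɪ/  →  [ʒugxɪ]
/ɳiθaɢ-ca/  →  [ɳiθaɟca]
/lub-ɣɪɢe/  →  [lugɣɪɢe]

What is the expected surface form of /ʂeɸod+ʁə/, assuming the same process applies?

The data show regressive place assimilation: /ʈ/ → [c] before /ʎ/; /ɢ/ → [ɟ] before /c/; /b/ → [g] before /ɣ/. In each pair only place changes, matching the following consonant, while manner and voice stay constant.
Nothing changes in [ʒugxɪ]: there the adjacent consonants already agree in place (/g/ and /x/ are both velar), so this form is consistent with the same rule.
/d/ is a voiced alveolar stop. The following trigger /ʁ/ is uvular, so /d/ must become uvular as well.
Changing only its place to uvular gives [ɢ] — the voiced uvular stop.

[ʂeɸoɢʁə]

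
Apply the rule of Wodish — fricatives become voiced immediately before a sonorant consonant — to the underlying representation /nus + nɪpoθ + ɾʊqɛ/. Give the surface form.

The rule targets /s/ (voiceless alveolar fricative), which sits before the trigger /n/ (voiced).
The voiced alveolar fricative is [z], so /s/ → [z].
The same rule applies at the second boundary: /θ/ → [ð] next to /ɾ/.

[nuznɪpoðɾʊqɛ]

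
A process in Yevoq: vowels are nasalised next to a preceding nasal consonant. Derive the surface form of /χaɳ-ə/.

/ə/ sits next to the nasal /ɳ/ and is therefore nasalised to [ə̃].

[χaɳə̃]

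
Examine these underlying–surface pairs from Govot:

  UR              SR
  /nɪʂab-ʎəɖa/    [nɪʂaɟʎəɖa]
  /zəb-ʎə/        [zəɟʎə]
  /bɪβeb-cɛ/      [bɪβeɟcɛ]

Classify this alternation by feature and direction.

regressive place assimilation

Underlying /b/ is realised as [ɟ] next to /ʎ/; /ʎ/ itself does not change.
The change bilabial → palatal matches the place of the following /ʎ/, identifying this as place assimilation.
Manner and voice are unchanged, so the assimilation is partial, not total.
The other alternating form patterns the same way: /b/ → [ɟ] before /c/ (bilabial → palatal, matching palatal) — only place changes, and always toward the following segment.
The trigger is the following segment, so the direction is regressive (anticipatory).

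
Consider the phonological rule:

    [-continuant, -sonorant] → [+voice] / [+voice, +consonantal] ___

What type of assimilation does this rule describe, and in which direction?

The structural change is [+voice], and the conditioning segment [+voice, +consonantal] (a voiced consonant) is itself voiced, so the target comes to share the voicing of its neighbour — voicing assimilation.
Since the environment is written before the underscore, the trigger precedes the target; the direction is progressive.

progressive voicing assimilation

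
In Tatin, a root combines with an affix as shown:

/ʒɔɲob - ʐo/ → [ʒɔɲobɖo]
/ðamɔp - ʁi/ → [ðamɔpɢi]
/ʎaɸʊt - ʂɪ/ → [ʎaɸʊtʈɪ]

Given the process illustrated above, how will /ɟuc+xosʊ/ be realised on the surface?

The data show progressive manner assimilation: /ʐ/ → [ɖ] after /b/; /ʁ/ → [ɢ] after /p/; /ʂ/ → [ʈ] after /t/. In each pair only manner changes, matching the preceding consonant, while place and voice stay constant.
/x/ is a voiceless velar fricative. The preceding trigger /c/ is a stop, so /x/ must become a stop as well.
The voiceless velar stop is [k], so /x/ → [k].

[ɟuckosʊ]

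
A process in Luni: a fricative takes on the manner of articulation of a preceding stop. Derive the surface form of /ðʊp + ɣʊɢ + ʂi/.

[ðʊpgʊɢʈi]

The rule targets /ɣ/ (voiced velar fricative), which sits after the trigger /p/ (stop).
Changing only its manner to stop gives [g] — the voiced velar stop.
At the second juncture, /ʂ/ likewise becomes [ʈ] adjacent to /ɢ/.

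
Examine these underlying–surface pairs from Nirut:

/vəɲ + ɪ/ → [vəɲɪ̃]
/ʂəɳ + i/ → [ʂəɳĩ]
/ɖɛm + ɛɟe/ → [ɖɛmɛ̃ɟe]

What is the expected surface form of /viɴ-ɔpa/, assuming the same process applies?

[viɴɔ̃pa]

The data show progressive nasality assimilation (vowel nasalisation): /ɪ/ → [ɪ̃] after /ɲ/; /i/ → [ĩ] after /ɳ/; /ɛ/ → [ɛ̃] after /m/ — a vowel is nasalised by an immediately preceding nasal consonant.
The vowel /ɔ/ is adjacent to the preceding nasal /ɴ/, so it acquires [+nasal] and surfaces as [ɔ̃].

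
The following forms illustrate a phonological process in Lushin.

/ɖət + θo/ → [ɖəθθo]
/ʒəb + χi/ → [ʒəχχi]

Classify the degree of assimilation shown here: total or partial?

total assimilation

Comparing underlying and surface forms, /t/ → [θ] is the alternation; the neighbouring /θ/ is constant.
The output [θ] is identical to the trigger /θ/ — every feature (place, manner, voicing) has been copied — so this is total assimilation.
The other form behaves the same way: /b/ → [χ] before /χ/ — in each case the output is a copy of the following consonant.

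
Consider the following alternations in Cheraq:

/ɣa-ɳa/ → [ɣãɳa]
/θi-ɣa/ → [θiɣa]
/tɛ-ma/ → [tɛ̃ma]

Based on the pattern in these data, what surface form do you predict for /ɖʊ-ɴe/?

The data show regressive nasality assimilation (vowel nasalisation): /a/ → [ã] before /ɳ/; /ɛ/ → [ɛ̃] before /m/ — a vowel is nasalised by an immediately following nasal consonant.
No change occurs in [θiɣa] because the vowel at the boundary is adjacent to an oral consonant, not a nasal (/i/ next to /ɣ/).
/ʊ/ sits next to the nasal /ɴ/ and is therefore nasalised to [ʊ̃].

[ɖʊ̃ɴe]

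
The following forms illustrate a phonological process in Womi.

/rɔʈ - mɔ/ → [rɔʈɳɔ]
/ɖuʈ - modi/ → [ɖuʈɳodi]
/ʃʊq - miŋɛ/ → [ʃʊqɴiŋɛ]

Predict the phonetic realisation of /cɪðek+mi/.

The data show progressive place assimilation: /m/ → [ɳ] after /ʈ/; /m/ → [ɴ] after /q/. In each pair only place changes, matching the preceding consonant, while manner and voice stay constant.
The rule targets /m/ (voiced bilabial nasal), which sits after the trigger /k/ (velar).
A voiced velar nasal is [ŋ], so the surface segment is [ŋ].

[cɪðekŋi]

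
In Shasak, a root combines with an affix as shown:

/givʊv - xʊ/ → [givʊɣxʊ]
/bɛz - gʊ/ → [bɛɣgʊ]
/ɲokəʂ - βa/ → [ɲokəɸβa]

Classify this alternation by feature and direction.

Underlying /v/ is realised as [ɣ] next to /x/; /x/ itself does not change.
/v/ is labiodental while /x/ is velar; the output [ɣ] is velar, matching the trigger — so the feature that spreads is place.
Manner and voice are unchanged, so the assimilation is partial, not total.
The other alternating forms pattern the same way: /z/ → [ɣ] before /g/ (alveolar → velar, matching velar); /ʂ/ → [ɸ] before /β/ (retroflex → bilabial, matching bilabial) — only place changes, and always toward the following segment.
The trigger is the following segment, so the direction is regressive (anticipatory).

regressive place assimilation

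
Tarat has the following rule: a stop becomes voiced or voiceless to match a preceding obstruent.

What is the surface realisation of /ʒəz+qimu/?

[ʒəzɢimu]

/q/ is a voiceless uvular stop. The preceding trigger /z/ is voiced, so /q/ must become voiced as well.
Changing only its voicing to voiced gives [ɢ] — the voiced uvular stop.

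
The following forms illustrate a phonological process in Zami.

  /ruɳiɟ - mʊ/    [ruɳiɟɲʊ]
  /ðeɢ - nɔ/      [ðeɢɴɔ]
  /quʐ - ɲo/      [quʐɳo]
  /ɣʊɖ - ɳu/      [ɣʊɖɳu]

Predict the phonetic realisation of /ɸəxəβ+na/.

The data show progressive place assimilation: /m/ → [ɲ] after /ɟ/; /n/ → [ɴ] after /ɢ/; /ɲ/ → [ɳ] after /ʐ/. In each pair only place changes, matching the preceding consonant, while manner and voice stay constant.
No alternation appears in [ɣʊɖɳu]: there the adjacent consonants already agree in place (/ɳ/ and /ɖ/ are both retroflex), so this form is consistent with the same rule.
/n/ is a voiced alveolar nasal. The preceding trigger /β/ is bilabial, so /n/ must become bilabial as well.
The voiced bilabial nasal is [m], so /n/ → [m].

[ɸəxəβma]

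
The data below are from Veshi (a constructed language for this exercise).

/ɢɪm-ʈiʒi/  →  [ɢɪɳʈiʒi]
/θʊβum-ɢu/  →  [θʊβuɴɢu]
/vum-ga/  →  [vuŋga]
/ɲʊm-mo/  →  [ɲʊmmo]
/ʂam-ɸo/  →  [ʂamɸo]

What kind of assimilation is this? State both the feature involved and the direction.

Underlying /m/ is realised as [ɳ] next to /ʈ/; /ʈ/ itself does not change.
/m/ is bilabial while /ʈ/ is retroflex; the output [ɳ] is retroflex, matching the trigger — so the feature that spreads is place.
Manner and voice are unchanged, so the assimilation is partial, not total.
The same holds elsewhere in the data: /m/ → [ɴ] before /ɢ/ (bilabial → uvular, matching uvular); /m/ → [ŋ] before /g/ (bilabial → velar, matching velar) — only place changes, and always toward the following segment.
No alternation appears in [ɲʊmmo], [ʂamɸo]: there the adjacent consonants already agree in place (/m/ and /m/ are both bilabial; /m/ and /ɸ/ are both bilabial), so these forms are consistent with the same rule.
Since the segment that changes precedes the conditioning segment, the assimilation is regressive.

regressive place assimilation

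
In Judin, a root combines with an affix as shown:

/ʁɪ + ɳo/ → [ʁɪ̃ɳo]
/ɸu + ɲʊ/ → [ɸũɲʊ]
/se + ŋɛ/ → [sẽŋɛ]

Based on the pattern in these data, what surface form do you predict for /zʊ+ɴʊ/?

The data show regressive nasality assimilation (vowel nasalisation): /ɪ/ → [ɪ̃] before /ɳ/; /u/ → [ũ] before /ɲ/; /e/ → [ẽ] before /ŋ/ — a vowel is nasalised by an immediately following nasal consonant.
/ʊ/ sits next to the nasal /ɴ/ and is therefore nasalised to [ʊ̃].

[zʊ̃ɴʊ]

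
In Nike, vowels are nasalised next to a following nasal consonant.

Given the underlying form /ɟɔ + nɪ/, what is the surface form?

[ɟɔ̃nɪ]

The vowel /ɔ/ is adjacent to the following nasal /n/, so it acquires [+nasal] and surfaces as [ɔ̃].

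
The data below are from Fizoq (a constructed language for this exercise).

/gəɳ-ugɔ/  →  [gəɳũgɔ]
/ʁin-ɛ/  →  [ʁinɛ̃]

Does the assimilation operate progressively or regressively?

The vowel /u/ surfaces as nasalised [ũ] next to the preceding nasal /ɳ/ — it has acquired the [+nasal] feature of its neighbour.
Likewise in the remaining data: /ɛ/ → [ɛ̃] after /n/ — each time a vowel is nasalised next to a preceding nasal.
Because the conditioning nasal is to the left of the vowel that changes, the process is progressive (perseverative).

progressive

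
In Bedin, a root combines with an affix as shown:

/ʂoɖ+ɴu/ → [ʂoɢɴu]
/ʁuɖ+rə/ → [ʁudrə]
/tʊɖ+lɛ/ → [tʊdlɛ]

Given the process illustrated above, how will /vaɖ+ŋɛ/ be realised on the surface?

[vagŋɛ]

The data show regressive place assimilation: /ɖ/ → [ɢ] before /ɴ/; /ɖ/ → [d] before /r/; /ɖ/ → [d] before /l/. In each pair only place changes, matching the following consonant, while manner and voice stay constant.
The rule targets /ɖ/ (voiced retroflex stop), which sits before the trigger /ŋ/ (velar).
A voiced velar stop is [g], so the surface segment is [g].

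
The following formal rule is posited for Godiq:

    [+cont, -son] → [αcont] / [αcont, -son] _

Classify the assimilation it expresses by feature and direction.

progressive manner assimilation

The shared variable α links the value of [cont] on the target to that of the neighbouring obstruent. [cont] distinguishes stops from fricatives — a manner-of-articulation feature — so this is manner assimilation.
The conditioning segment sits to the left of the focus bar, meaning the trigger precedes the segment that changes — progressive assimilation.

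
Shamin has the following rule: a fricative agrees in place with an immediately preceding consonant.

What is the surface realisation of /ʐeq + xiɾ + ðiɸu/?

[ʐeqχiɾziɸu]

/x/ is a voiceless velar fricative. The preceding trigger /q/ is uvular, so /x/ must become uvular as well.
The voiceless uvular fricative is [χ], so /x/ → [χ].
At the second juncture, /ð/ likewise becomes [z] adjacent to /ɾ/.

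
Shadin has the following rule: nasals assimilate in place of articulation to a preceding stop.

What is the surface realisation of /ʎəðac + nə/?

[ʎəðacɲə]

The rule targets /n/ (voiced alveolar nasal), which sits after the trigger /c/ (palatal).
A voiced palatal nasal is [ɲ], so the surface segment is [ɲ].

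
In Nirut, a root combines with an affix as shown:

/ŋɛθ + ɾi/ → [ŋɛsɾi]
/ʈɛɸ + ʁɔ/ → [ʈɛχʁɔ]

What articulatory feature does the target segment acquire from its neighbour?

place

Comparing underlying and surface forms, /θ/ → [s] is the alternation; the neighbouring /ɾ/ is constant.
The change dental → alveolar matches the place of the following /ɾ/, identifying this as place assimilation.
The same holds elsewhere in the data: /ɸ/ → [χ] before /ʁ/ (bilabial → uvular, matching uvular) — only place changes, and always toward the following segment.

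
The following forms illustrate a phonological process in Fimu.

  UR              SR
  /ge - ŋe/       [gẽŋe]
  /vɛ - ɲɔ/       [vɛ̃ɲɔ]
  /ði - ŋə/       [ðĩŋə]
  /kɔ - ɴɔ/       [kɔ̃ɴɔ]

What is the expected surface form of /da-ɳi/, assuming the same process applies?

[dãɳi]

The data show regressive nasality assimilation (vowel nasalisation): /e/ → [ẽ] before /ŋ/; /ɛ/ → [ɛ̃] before /ɲ/; /i/ → [ĩ] before /ŋ/; /ɔ/ → [ɔ̃] before /ɴ/ — a vowel is nasalised by an immediately following nasal consonant.
/a/ sits next to the nasal /ɳ/ and is therefore nasalised to [ã].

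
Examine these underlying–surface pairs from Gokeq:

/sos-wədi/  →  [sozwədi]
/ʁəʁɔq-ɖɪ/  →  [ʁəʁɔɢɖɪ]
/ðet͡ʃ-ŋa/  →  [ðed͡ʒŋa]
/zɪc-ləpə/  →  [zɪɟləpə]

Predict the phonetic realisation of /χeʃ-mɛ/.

The data show regressive voicing assimilation: /s/ → [z] before /w/; /q/ → [ɢ] before /ɖ/; /t͡ʃ/ → [d͡ʒ] before /ŋ/; /c/ → [ɟ] before /l/. In each pair only voicing changes, matching the following consonant, while place and manner stay constant.
The rule targets /ʃ/ (voiceless postalveolar fricative), which sits before the trigger /m/ (voiced).
A voiced postalveolar fricative is [ʒ], so the surface segment is [ʒ].

[χeʒmɛ]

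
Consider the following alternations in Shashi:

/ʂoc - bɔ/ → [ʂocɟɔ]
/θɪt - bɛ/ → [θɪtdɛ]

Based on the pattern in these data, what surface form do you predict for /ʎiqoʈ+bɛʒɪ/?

The data show progressive place assimilation: /b/ → [ɟ] after /c/; /b/ → [d] after /t/. In each pair only place changes, matching the preceding consonant, while manner and voice stay constant.
/b/ is a voiced bilabial stop. The preceding trigger /ʈ/ is retroflex, so /b/ must become retroflex as well.
Changing only its place to retroflex gives [ɖ] — the voiced retroflex stop.

[ʎiqoʈɖɛʒɪ]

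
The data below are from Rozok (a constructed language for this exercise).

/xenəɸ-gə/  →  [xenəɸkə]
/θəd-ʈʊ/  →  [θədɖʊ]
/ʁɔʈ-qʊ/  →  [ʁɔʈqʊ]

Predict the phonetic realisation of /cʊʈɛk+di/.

The data show progressive voicing assimilation: /g/ → [k] after /ɸ/; /ʈ/ → [ɖ] after /d/. In each pair only voicing changes, matching the preceding consonant, while place and manner stay constant.
No alternation appears in [ʁɔʈqʊ]: there the adjacent consonants already agree in voicing (/q/ and /ʈ/ are both voiceless), so this form is consistent with the same rule.
The rule targets /d/ (voiced alveolar stop), which sits after the trigger /k/ (voiceless).
Changing only its voicing to voiceless gives [t] — the voiceless alveolar stop.

[cʊʈɛkti]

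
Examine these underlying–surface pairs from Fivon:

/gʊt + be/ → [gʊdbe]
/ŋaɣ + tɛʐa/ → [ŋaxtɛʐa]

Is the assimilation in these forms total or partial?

Underlying /t/ is realised as [d] next to /b/; /b/ itself does not change.
/t/ is voiceless while /b/ is voiced; the output [d] is voiced, matching the trigger — so the feature that spreads is voicing.
Place and manner are unchanged, so the assimilation is partial, not total.
The other alternating form patterns the same way: /ɣ/ → [x] before /t/ (voiced → voiceless, matching voiceless) — only voicing changes, and always toward the following segment.

partial assimilation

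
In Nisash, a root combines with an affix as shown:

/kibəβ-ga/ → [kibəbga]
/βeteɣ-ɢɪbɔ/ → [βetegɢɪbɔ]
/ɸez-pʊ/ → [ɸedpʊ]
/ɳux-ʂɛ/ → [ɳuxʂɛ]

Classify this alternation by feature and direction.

The segment that alternates is /β/, which surfaces as [b] when adjacent to /g/.
/β/ is a fricative while /g/ is a stop; the output [b] is a stop, matching the trigger — so the feature that spreads is manner.
Place and voice are unchanged, so the assimilation is partial, not total.
The same holds elsewhere in the data: /ɣ/ → [g] before /ɢ/ (fricative → stop, matching a stop); /z/ → [d] before /p/ (fricative → stop, matching a stop) — only manner changes, and always toward the following segment.
Nothing changes in [ɳuxʂɛ]: there the adjacent consonants already agree in manner (/x/ and /ʂ/ are both fricatives), so this form is consistent with the same rule.
The trigger is the following segment, so the direction is regressive (anticipatory).

regressive manner assimilation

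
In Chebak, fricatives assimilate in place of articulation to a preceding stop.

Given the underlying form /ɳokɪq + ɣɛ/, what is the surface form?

The rule targets /ɣ/ (voiced velar fricative), which sits after the trigger /q/ (uvular).
The voiced uvular fricative is [ʁ], so /ɣ/ → [ʁ].

[ɳokɪqʁɛ]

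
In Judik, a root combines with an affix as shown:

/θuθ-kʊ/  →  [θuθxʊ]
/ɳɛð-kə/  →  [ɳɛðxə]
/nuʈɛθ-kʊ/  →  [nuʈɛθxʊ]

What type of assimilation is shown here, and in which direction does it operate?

progressive manner assimilation

Comparing underlying and surface forms, /k/ → [x] is the alternation; the neighbouring /θ/ is constant.
The change stop → fricative matches the manner of the preceding /θ/, identifying this as manner assimilation.
Place and voice are unchanged, so the assimilation is partial, not total.
The other alternating form patterns the same way: /k/ → [x] after /ð/ (stop → fricative, matching a fricative) — only manner changes, and always toward the preceding segment.
Since the segment that changes follows the conditioning segment, the assimilation is progressive.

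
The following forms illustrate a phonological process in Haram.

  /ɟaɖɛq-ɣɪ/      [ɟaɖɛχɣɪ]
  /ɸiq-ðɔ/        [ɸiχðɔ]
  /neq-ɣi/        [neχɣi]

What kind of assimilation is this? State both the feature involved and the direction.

Underlying /q/ is realised as [χ] next to /ɣ/; /ɣ/ itself does not change.
/q/ is a stop while /ɣ/ is a fricative; the output [χ] is a fricative, matching the trigger — so the feature that spreads is manner.
Place and voice are unchanged, so the assimilation is partial, not total.
Checking the remaining alternation: /q/ → [χ] before /ð/ (stop → fricative, matching a fricative) — only manner changes, and always toward the following segment.
The trigger is the following segment, so the direction is regressive (anticipatory).

regressive manner assimilation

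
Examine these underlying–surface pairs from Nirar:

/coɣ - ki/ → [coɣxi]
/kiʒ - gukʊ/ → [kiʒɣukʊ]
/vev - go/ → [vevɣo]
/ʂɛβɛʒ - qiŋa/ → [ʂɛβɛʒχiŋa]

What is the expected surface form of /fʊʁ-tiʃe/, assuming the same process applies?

[fʊʁsiʃe]

The data show progressive manner assimilation: /k/ → [x] after /ɣ/; /g/ → [ɣ] after /ʒ/; /g/ → [ɣ] after /v/; /q/ → [χ] after /ʒ/. In each pair only manner changes, matching the preceding consonant, while place and voice stay constant.
The rule targets /t/ (voiceless alveolar stop), which sits after the trigger /ʁ/ (fricative).
Changing only its manner to fricative gives [s] — the voiceless alveolar fricative.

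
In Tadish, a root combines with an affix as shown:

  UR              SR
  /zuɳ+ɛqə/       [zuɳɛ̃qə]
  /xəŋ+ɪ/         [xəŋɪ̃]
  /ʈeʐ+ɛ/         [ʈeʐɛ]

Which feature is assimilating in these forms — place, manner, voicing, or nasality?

nasality

The vowel /ɛ/ surfaces as nasalised [ɛ̃] next to the preceding nasal /ɳ/ — it has acquired the [+nasal] feature of its neighbour.
Likewise in the remaining data: /ɪ/ → [ɪ̃] after /ŋ/ — each time a vowel is nasalised next to a preceding nasal.
No change occurs in [ʈeʐɛ] because the vowel at the boundary is adjacent to an oral consonant, not a nasal (/ɛ/ next to /ʐ/).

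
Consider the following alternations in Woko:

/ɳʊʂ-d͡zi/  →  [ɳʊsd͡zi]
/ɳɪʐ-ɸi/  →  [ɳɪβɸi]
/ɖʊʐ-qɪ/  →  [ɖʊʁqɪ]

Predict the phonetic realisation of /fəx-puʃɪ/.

[fəɸpuʃɪ]

The data show regressive place assimilation: /ʂ/ → [s] before /d͡z/; /ʐ/ → [β] before /ɸ/; /ʐ/ → [ʁ] before /q/. In each pair only place changes, matching the following consonant, while manner and voice stay constant.
/x/ is a voiceless velar fricative. The following trigger /p/ is bilabial, so /x/ must become bilabial as well.
The voiceless bilabial fricative is [ɸ], so /x/ → [ɸ].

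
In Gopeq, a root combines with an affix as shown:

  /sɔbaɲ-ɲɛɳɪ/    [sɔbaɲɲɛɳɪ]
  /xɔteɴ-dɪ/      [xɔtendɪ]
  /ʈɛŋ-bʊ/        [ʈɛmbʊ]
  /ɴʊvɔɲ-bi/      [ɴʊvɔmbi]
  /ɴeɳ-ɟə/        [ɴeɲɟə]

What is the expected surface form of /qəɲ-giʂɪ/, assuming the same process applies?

[qəŋgiʂɪ]

The data show regressive place assimilation: /ɴ/ → [n] before /d/; /ŋ/ → [m] before /b/; /ɲ/ → [m] before /b/; /ɳ/ → [ɲ] before /ɟ/. In each pair only place changes, matching the following consonant, while manner and voice stay constant.
Nothing changes in [sɔbaɲɲɛɳɪ]: there the adjacent consonants already agree in place (/ɲ/ and /ɲ/ are both palatal), so this form is consistent with the same rule.
The rule targets /ɲ/ (voiced palatal nasal), which sits before the trigger /g/ (velar).
A voiced velar nasal is [ŋ], so the surface segment is [ŋ].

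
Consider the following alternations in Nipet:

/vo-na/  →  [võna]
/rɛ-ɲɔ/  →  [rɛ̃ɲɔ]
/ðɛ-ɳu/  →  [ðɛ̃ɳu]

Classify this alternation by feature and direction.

The vowel /o/ surfaces as nasalised [õ] next to the following nasal /n/ — it has acquired the [+nasal] feature of its neighbour.
The other forms show the same pattern: /ɛ/ → [ɛ̃] before /ɲ/; /ɛ/ → [ɛ̃] before /ɳ/ — each time a vowel is nasalised next to a following nasal.
Because the conditioning nasal is to the right of the vowel that changes, the process is regressive (anticipatory).

regressive nasality assimilation (vowel nasalisation)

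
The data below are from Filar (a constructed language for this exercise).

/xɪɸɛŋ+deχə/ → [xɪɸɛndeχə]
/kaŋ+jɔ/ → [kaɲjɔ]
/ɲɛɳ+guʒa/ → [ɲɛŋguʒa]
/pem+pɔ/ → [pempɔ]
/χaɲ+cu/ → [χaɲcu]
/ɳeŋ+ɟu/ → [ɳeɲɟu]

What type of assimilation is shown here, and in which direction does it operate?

The segment that alternates is /ŋ/, which surfaces as [n] when adjacent to /d/.
/ŋ/ is velar while /d/ is alveolar; the output [n] is alveolar, matching the trigger — so the feature that spreads is place.
Manner and voice are unchanged, so the assimilation is partial, not total.
The same holds elsewhere in the data: /ŋ/ → [ɲ] before /j/ (velar → palatal, matching palatal); /ɳ/ → [ŋ] before /g/ (retroflex → velar, matching velar); /ŋ/ → [ɲ] before /ɟ/ (velar → palatal, matching palatal) — only place changes, and always toward the following segment.
Nothing changes in [pempɔ], [χaɲcu]: there the adjacent consonants already agree in place (/m/ and /p/ are both bilabial; /ɲ/ and /c/ are both palatal), so these forms are consistent with the same rule.
Since the segment that changes precedes the conditioning segment, the assimilation is regressive.

regressive place assimilation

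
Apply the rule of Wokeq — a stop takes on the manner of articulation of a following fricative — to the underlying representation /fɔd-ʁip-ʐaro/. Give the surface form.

[fɔzʁiɸʐaro]

The rule targets /d/ (voiced alveolar stop), which sits before the trigger /ʁ/ (fricative).
Changing only its manner to fricative gives [z] — the voiced alveolar fricative.
The same rule applies at the second boundary: /p/ → [ɸ] next to /ʐ/.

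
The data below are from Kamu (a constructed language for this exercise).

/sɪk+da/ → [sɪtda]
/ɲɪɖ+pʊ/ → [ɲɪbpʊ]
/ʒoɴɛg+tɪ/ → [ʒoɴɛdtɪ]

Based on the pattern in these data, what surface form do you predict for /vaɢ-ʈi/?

The data show regressive place assimilation: /k/ → [t] before /d/; /ɖ/ → [b] before /p/; /g/ → [d] before /t/. In each pair only place changes, matching the following consonant, while manner and voice stay constant.
The rule targets /ɢ/ (voiced uvular stop), which sits before the trigger /ʈ/ (retroflex).
The voiced retroflex stop is [ɖ], so /ɢ/ → [ɖ].

[vaɖʈi]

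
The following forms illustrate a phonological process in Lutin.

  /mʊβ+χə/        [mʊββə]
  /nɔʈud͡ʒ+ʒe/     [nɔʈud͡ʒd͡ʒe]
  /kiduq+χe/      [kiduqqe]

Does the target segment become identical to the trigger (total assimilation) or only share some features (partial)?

total assimilation

Underlying /χ/ is realised as [β] next to /β/; /β/ itself does not change.
The output [β] is identical to the trigger /β/ — every feature (place, manner, voicing) has been copied — so this is total assimilation.
The remaining alternations confirm this: /ʒ/ → [d͡ʒ] after /d͡ʒ/; /χ/ → [q] after /q/ — in each case the output is a copy of the preceding consonant.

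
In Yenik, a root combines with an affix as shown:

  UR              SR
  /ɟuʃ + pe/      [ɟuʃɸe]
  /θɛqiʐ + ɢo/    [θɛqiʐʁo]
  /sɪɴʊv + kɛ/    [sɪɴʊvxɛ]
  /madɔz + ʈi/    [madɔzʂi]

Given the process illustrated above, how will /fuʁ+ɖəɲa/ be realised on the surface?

The data show progressive manner assimilation: /p/ → [ɸ] after /ʃ/; /ɢ/ → [ʁ] after /ʐ/; /k/ → [x] after /v/; /ʈ/ → [ʂ] after /z/. In each pair only manner changes, matching the preceding consonant, while place and voice stay constant.
/ɖ/ is a voiced retroflex stop. The preceding trigger /ʁ/ is a fricative, so /ɖ/ must become a fricative as well.
A voiced retroflex fricative is [ʐ], so the surface segment is [ʐ].

[fuʁʐəɲa]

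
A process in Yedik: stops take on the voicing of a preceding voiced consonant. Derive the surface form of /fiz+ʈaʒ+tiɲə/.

/ʈ/ is a voiceless retroflex stop. The preceding trigger /z/ is voiced, so /ʈ/ must become voiced as well.
A voiced retroflex stop is [ɖ], so the surface segment is [ɖ].
The same rule applies at the second boundary: /t/ → [d] next to /ʒ/.

[fizɖaʒdiɲə]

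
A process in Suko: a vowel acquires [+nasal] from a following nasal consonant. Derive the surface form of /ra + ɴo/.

[rãɴo]

The vowel /a/ is adjacent to the following nasal /ɴ/, so it acquires [+nasal] and surfaces as [ã].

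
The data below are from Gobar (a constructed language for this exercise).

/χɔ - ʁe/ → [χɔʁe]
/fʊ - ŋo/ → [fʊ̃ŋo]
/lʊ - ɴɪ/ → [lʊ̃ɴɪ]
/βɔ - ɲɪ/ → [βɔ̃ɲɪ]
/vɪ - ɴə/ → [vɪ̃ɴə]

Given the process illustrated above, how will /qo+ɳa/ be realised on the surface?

[qõɳa]

The data show regressive nasality assimilation (vowel nasalisation): /ʊ/ → [ʊ̃] before /ŋ/; /ʊ/ → [ʊ̃] before /ɴ/; /ɔ/ → [ɔ̃] before /ɲ/; /ɪ/ → [ɪ̃] before /ɴ/ — a vowel is nasalised by an immediately following nasal consonant.
No change occurs in [χɔʁe] because the vowel at the boundary is adjacent to an oral consonant, not a nasal (/ɔ/ next to /ʁ/).
The vowel /o/ is adjacent to the following nasal /ɳ/, so it acquires [+nasal] and surfaces as [õ].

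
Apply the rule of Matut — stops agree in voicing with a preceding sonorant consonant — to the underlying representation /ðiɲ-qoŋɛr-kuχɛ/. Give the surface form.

[ðiɲɢoŋɛrguχɛ]

The rule targets /q/ (voiceless uvular stop), which sits after the trigger /ɲ/ (voiced).
A voiced uvular stop is [ɢ], so the surface segment is [ɢ].
The same rule applies at the second boundary: /k/ → [g] next to /r/.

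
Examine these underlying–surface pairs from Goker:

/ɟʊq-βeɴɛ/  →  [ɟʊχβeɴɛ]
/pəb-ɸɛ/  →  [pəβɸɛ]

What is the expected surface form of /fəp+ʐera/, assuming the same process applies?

[fəɸʐera]

The data show regressive manner assimilation: /q/ → [χ] before /β/; /b/ → [β] before /ɸ/. In each pair only manner changes, matching the following consonant, while place and voice stay constant.
The rule targets /p/ (voiceless bilabial stop), which sits before the trigger /ʐ/ (fricative).
The voiceless bilabial fricative is [ɸ], so /p/ → [ɸ].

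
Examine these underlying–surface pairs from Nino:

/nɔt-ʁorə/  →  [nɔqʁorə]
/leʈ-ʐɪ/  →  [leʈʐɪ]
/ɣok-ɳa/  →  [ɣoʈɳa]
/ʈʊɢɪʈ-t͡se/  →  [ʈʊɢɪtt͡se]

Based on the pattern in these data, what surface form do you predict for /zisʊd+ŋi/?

The data show regressive place assimilation: /t/ → [q] before /ʁ/; /k/ → [ʈ] before /ɳ/; /ʈ/ → [t] before /t͡s/. In each pair only place changes, matching the following consonant, while manner and voice stay constant.
Nothing changes in [leʈʐɪ]: there the adjacent consonants already agree in place (/ʈ/ and /ʐ/ are both retroflex), so this form is consistent with the same rule.
/d/ is a voiced alveolar stop. The following trigger /ŋ/ is velar, so /d/ must become velar as well.
A voiced velar stop is [g], so the surface segment is [g].

[zisʊgŋi]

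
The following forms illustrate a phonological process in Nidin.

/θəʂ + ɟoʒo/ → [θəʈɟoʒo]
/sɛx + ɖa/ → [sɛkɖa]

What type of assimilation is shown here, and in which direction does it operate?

The segment that alternates is /ʂ/, which surfaces as [ʈ] when adjacent to /ɟ/.
The change fricative → stop matches the manner of the following /ɟ/, identifying this as manner assimilation.
Place and voice are unchanged, so the assimilation is partial, not total.
The same holds elsewhere in the data: /x/ → [k] before /ɖ/ (fricative → stop, matching a stop) — only manner changes, and always toward the following segment.
Since the segment that changes precedes the conditioning segment, the assimilation is regressive.

regressive manner assimilation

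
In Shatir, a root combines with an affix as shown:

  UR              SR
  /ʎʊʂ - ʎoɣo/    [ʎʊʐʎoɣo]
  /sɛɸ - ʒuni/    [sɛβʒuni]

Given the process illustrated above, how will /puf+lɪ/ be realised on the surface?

[puvlɪ]

The data show regressive voicing assimilation: /ʂ/ → [ʐ] before /ʎ/; /ɸ/ → [β] before /ʒ/. In each pair only voicing changes, matching the following consonant, while place and manner stay constant.
/f/ is a voiceless labiodental fricative. The following trigger /l/ is voiced, so /f/ must become voiced as well.
Changing only its voicing to voiced gives [v] — the voiced labiodental fricative.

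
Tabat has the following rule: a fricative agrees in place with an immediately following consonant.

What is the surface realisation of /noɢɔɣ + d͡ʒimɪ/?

[noɢɔʒd͡ʒimɪ]

/ɣ/ is a voiced velar fricative. The following trigger /d͡ʒ/ is postalveolar, so /ɣ/ must become postalveolar as well.
The voiced postalveolar fricative is [ʒ], so /ɣ/ → [ʒ].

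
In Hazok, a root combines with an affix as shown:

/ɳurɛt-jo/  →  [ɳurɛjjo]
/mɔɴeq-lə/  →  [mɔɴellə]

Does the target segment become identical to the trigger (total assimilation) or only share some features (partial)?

total assimilation

Comparing underlying and surface forms, /t/ → [j] is the alternation; the neighbouring /j/ is constant.
The output [j] is identical to the trigger /j/ — every feature (place, manner, voicing) has been copied — so this is total assimilation.
The remaining alternation confirms this: /q/ → [l] before /l/ — in each case the output is a copy of the following consonant.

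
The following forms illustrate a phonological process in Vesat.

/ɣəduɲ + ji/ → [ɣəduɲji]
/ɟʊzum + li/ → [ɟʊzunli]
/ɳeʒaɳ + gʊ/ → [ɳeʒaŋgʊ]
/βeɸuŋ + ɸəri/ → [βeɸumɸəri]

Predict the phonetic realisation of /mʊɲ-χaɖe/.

The data show regressive place assimilation: /m/ → [n] before /l/; /ɳ/ → [ŋ] before /g/; /ŋ/ → [m] before /ɸ/. In each pair only place changes, matching the following consonant, while manner and voice stay constant.
No alternation appears in [ɣəduɲji]: there the adjacent consonants already agree in place (/ɲ/ and /j/ are both palatal), so this form is consistent with the same rule.
/ɲ/ is a voiced palatal nasal. The following trigger /χ/ is uvular, so /ɲ/ must become uvular as well.
Changing only its place to uvular gives [ɴ] — the voiced uvular nasal.

[mʊɴχaɖe]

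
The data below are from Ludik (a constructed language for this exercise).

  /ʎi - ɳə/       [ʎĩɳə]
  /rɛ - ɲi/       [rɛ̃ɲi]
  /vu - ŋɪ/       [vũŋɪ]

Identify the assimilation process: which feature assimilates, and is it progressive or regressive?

The vowel /i/ surfaces as nasalised [ĩ] next to the following nasal /ɳ/ — it has acquired the [+nasal] feature of its neighbour.
Likewise in the remaining data: /ɛ/ → [ɛ̃] before /ɲ/; /u/ → [ũ] before /ŋ/ — each time a vowel is nasalised next to a following nasal.
Because the conditioning nasal is to the right of the vowel that changes, the process is regressive (anticipatory).

regressive nasality assimilation (vowel nasalisation)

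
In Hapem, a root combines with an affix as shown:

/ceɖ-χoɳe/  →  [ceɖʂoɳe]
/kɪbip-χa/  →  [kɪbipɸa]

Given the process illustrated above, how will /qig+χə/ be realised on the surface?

[qigxə]

The data show progressive place assimilation: /χ/ → [ʂ] after /ɖ/; /χ/ → [ɸ] after /p/. In each pair only place changes, matching the preceding consonant, while manner and voice stay constant.
The rule targets /χ/ (voiceless uvular fricative), which sits after the trigger /g/ (velar).
Changing only its place to velar gives [x] — the voiceless velar fricative.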